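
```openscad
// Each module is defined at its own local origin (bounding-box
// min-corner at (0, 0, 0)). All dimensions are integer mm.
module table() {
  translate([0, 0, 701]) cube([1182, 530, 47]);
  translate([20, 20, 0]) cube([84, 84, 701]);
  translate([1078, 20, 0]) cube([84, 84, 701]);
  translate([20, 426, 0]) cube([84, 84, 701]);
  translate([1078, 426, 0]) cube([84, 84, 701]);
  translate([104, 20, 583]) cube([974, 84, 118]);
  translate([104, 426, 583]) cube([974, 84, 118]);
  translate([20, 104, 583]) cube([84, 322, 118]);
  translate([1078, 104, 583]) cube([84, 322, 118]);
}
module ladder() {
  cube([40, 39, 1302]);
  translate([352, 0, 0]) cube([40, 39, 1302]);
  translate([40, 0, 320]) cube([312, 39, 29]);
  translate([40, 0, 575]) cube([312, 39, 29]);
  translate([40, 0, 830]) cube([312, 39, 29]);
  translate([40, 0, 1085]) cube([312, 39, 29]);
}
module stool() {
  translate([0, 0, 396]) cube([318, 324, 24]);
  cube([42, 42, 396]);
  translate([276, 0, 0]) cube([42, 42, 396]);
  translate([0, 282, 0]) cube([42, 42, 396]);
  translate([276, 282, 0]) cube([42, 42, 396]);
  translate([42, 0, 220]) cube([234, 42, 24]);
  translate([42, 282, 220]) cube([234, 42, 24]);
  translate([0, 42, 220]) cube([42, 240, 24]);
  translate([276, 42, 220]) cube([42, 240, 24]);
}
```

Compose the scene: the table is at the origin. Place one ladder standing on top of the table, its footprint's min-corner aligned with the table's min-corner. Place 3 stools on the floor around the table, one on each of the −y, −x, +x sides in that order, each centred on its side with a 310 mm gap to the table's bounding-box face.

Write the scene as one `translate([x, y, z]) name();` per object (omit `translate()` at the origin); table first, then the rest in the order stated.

table();
translate([0, 0, 748]) ladder();
translate([432, -634, 0]) stool();
translate([-628, 103, 0]) stool();
translate([1492, 103, 0]) stool();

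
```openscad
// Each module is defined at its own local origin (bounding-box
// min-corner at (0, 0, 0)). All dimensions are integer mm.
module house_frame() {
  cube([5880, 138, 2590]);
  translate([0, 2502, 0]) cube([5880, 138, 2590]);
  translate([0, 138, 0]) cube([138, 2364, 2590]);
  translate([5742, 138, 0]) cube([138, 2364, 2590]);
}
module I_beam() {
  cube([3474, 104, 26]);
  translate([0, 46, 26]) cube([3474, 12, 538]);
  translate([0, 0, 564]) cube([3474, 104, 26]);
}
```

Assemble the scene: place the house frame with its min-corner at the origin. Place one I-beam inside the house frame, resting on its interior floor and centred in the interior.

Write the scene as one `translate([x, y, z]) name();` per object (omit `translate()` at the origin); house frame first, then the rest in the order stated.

house_frame();
translate([1203, 1268, 0]) I_beam();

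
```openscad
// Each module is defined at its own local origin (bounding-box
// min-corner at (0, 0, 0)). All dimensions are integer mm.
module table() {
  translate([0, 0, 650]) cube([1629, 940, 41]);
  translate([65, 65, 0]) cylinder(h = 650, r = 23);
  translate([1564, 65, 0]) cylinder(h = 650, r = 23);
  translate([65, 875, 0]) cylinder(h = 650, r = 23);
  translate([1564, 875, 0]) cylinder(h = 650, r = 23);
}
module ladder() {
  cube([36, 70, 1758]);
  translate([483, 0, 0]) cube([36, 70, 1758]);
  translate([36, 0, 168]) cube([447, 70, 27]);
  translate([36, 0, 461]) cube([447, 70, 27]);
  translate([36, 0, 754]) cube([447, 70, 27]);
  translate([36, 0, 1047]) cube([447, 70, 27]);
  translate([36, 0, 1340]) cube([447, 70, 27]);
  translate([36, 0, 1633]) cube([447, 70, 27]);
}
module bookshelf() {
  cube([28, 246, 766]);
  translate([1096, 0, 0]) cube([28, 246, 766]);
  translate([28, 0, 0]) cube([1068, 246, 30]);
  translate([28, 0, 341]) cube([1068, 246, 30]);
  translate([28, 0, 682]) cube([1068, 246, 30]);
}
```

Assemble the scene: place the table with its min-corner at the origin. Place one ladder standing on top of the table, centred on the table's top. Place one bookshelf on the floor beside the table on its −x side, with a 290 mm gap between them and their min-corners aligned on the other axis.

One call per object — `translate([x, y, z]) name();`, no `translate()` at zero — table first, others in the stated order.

table();
translate([555, 435, 691]) ladder();
translate([-1414, 0, 0]) bookshelf();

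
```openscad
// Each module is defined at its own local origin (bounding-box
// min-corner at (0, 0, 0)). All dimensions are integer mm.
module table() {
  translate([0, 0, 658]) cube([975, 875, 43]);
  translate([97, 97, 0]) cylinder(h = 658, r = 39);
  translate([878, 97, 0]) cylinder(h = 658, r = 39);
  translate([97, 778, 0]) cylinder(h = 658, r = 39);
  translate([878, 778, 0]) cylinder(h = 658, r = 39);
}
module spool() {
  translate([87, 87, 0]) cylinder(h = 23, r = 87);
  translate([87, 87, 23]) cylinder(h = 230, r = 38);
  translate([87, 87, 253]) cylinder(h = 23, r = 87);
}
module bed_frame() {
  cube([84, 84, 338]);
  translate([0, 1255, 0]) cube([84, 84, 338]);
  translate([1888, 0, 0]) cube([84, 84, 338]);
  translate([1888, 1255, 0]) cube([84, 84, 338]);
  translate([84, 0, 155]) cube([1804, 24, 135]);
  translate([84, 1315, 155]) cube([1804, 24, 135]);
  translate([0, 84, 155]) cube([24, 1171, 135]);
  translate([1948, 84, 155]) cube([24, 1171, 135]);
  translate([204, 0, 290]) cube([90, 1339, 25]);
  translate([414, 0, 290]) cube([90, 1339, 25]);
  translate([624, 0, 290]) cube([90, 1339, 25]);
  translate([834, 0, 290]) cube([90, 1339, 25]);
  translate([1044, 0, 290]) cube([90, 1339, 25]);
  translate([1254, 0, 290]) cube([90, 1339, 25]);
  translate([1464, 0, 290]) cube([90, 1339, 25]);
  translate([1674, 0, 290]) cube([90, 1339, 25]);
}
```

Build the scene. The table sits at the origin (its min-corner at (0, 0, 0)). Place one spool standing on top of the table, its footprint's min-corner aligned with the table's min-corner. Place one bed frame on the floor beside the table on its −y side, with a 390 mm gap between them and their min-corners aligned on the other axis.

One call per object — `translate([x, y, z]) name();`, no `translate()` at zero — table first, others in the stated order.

table();
translate([0, 0, 701]) spool();
translate([0, -1729, 0]) bed_frame();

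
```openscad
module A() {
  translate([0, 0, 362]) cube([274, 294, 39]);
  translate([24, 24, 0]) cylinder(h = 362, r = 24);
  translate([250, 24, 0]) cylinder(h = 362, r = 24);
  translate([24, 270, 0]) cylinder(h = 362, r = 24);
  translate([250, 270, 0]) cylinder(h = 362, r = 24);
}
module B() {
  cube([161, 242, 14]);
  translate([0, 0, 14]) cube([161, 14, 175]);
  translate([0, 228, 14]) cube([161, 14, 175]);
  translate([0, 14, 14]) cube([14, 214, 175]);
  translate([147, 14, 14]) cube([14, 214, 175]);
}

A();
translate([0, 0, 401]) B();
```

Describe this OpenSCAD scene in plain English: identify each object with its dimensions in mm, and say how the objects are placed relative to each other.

A is a simple wooden stool: a rectangular seat 274 mm (x) by 294 mm (y), 39 mm thick, top face at z = 401 mm, on four round legs, each 48 mm in diameter. The legs rest on z = 0, each leg's axis is inset half a diameter from the nearest pair of seat edges (so the leg's bounding box is flush with the corner).

B is an open storage box with external size 161×242×189 mm and wall thickness 14 mm (the base is also 14 mm thick). The base covers the whole footprint; the four walls stand on the base, with the y-facing walls full-width and the x-facing walls fitting between their inner faces.

The open box is on top of the stool.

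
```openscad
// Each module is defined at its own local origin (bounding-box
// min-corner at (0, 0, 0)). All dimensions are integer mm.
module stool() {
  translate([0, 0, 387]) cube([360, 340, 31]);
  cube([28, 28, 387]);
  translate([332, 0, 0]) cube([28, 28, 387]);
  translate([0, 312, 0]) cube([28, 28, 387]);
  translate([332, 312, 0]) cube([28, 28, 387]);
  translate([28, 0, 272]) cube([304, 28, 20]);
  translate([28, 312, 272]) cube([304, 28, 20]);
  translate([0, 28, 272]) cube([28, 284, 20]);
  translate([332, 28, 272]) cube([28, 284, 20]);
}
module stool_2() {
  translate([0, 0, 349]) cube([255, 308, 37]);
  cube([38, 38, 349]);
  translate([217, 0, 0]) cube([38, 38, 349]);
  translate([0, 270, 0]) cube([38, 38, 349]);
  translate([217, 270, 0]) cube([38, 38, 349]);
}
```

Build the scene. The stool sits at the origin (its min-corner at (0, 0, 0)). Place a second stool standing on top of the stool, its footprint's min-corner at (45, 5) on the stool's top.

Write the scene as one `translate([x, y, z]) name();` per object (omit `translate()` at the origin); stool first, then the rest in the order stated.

stool();
translate([45, 5, 418]) stool_2();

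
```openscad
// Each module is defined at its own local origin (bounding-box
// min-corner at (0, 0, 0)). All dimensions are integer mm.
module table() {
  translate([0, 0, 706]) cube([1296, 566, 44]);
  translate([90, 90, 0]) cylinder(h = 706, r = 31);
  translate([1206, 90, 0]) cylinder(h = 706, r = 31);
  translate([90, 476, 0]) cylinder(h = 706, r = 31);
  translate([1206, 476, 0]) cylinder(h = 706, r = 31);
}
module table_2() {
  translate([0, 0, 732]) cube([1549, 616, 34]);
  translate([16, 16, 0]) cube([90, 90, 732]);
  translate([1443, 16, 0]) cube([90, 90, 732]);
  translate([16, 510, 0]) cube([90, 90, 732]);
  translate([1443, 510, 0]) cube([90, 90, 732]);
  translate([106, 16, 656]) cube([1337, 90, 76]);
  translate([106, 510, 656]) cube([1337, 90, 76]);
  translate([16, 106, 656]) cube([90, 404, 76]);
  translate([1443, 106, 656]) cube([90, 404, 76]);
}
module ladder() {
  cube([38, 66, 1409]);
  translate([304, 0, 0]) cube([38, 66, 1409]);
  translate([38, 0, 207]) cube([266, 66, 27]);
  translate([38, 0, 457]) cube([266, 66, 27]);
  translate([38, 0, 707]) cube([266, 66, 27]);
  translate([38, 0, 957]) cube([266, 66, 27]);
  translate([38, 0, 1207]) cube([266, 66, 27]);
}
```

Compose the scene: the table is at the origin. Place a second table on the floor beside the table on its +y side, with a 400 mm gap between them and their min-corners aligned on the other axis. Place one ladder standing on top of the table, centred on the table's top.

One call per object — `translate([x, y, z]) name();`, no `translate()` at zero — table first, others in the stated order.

table();
translate([0, 966, 0]) table_2();
translate([477, 250, 750]) ladder();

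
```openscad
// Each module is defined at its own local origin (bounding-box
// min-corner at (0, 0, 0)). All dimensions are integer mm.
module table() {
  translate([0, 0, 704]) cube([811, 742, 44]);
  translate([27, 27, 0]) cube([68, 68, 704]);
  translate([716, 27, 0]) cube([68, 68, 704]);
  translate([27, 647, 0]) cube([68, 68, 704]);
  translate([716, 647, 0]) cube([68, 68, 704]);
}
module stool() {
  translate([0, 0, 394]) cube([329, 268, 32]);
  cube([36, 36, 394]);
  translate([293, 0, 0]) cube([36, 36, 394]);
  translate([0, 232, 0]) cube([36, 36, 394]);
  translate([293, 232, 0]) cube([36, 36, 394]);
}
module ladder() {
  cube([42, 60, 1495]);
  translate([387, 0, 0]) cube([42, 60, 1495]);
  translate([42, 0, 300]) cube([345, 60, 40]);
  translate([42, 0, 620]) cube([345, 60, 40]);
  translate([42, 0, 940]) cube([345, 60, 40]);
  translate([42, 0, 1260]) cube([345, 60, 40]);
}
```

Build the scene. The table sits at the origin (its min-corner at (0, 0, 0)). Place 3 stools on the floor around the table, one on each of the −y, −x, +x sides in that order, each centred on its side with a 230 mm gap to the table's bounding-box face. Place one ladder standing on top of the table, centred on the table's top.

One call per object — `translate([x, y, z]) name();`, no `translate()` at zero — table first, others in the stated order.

table();
translate([241, -498, 0]) stool();
translate([-559, 237, 0]) stool();
translate([1041, 237, 0]) stool();
translate([191, 341, 748]) ladder();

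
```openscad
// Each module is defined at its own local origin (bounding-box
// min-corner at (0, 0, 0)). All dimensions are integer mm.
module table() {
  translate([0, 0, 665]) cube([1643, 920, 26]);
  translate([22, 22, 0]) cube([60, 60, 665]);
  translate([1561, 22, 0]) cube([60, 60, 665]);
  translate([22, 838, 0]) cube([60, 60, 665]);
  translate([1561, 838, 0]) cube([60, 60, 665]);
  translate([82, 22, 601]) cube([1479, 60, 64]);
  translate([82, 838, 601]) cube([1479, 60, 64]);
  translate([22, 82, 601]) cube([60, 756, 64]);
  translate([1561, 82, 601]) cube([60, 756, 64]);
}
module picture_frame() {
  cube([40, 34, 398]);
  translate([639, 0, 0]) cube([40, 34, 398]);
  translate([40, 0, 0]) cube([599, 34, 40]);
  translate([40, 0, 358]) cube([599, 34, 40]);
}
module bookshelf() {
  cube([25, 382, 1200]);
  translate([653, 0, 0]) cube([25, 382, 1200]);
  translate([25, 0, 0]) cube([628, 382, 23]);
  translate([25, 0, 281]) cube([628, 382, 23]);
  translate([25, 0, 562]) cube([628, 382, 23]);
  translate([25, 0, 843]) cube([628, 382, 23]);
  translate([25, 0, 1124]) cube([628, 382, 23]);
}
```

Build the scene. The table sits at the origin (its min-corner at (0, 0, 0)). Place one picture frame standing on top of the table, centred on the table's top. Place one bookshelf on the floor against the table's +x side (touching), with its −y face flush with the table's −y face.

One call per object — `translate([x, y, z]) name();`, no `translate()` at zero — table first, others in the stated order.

table();
translate([482, 443, 691]) picture_frame();
translate([1643, 0, 0]) bookshelf();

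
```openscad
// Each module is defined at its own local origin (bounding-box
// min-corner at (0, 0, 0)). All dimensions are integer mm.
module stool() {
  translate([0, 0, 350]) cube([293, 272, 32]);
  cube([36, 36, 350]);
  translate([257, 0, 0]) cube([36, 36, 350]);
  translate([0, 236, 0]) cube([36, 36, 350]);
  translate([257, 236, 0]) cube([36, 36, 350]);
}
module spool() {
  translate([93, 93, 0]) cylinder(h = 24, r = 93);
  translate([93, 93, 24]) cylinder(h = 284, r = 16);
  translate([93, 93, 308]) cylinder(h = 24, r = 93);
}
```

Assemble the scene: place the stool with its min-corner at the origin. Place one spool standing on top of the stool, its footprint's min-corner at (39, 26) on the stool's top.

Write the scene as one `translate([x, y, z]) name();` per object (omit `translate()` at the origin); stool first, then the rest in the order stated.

stool();
translate([39, 26, 382]) spool();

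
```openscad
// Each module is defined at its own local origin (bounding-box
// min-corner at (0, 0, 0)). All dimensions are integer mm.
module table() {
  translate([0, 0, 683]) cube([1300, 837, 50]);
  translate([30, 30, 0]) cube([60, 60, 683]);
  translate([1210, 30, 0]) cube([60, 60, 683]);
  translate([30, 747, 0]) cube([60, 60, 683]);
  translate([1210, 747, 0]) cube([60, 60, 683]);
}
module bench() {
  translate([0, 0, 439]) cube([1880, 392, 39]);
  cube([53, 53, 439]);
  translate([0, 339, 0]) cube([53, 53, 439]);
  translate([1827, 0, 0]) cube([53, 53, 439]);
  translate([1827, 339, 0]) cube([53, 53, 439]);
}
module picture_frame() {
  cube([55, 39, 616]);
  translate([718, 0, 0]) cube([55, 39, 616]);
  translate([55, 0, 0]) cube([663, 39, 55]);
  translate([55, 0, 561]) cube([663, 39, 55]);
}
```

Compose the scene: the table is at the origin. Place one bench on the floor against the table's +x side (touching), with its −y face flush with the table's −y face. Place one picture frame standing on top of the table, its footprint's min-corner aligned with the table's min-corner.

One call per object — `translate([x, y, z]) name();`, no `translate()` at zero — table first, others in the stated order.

table();
translate([1300, 0, 0]) bench();
translate([0, 0, 733]) picture_frame();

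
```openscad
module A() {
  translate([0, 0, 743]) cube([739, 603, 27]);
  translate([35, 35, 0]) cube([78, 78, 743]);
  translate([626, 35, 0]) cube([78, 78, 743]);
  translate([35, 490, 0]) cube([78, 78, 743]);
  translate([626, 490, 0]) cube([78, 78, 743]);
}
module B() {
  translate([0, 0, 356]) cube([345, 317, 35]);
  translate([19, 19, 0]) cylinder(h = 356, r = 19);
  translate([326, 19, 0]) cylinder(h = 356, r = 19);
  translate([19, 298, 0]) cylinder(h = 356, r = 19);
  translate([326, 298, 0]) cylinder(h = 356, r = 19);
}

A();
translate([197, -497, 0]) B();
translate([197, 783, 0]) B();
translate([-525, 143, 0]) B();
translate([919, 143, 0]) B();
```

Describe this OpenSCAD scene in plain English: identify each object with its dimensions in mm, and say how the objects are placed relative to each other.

A is a table: top 739 mm (x) × 603 mm (y), 27 mm thick, upper face at z = 770 mm, on four 78×78 mm square legs, each inset 35 mm from the nearest pair of top edges, running from z = 0 to the bottom of the top.

B is a simple wooden stool: a rectangular seat 345 mm (x) by 317 mm (y), 35 mm thick, top face at z = 391 mm, on four round legs, each 38 mm in diameter. The legs rest on z = 0, each leg's axis is inset half a diameter from the nearest pair of seat edges (so the leg's bounding box is flush with the corner).

Four stools sit around the table at the −y, +y, −x, +x sides.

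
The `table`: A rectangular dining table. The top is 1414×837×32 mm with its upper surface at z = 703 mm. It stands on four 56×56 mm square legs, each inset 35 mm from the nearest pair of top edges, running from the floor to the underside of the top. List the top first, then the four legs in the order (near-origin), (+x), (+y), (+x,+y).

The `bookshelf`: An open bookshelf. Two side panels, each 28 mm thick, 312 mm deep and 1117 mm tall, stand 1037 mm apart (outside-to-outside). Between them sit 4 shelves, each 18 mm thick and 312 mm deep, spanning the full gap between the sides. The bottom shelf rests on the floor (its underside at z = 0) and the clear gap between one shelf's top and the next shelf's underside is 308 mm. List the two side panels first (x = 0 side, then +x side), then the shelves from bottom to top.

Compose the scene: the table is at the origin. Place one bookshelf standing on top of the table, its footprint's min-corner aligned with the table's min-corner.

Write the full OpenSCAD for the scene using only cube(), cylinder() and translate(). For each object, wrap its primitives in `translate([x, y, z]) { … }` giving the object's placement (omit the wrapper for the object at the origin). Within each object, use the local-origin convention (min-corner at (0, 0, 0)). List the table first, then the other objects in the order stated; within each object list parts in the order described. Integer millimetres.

translate([0, 0, 671]) cube([1414, 837, 32]);
translate([35, 35, 0]) cube([56, 56, 671]);
translate([1323, 35, 0]) cube([56, 56, 671]);
translate([35, 746, 0]) cube([56, 56, 671]);
translate([1323, 746, 0]) cube([56, 56, 671]);
translate([0, 0, 703]) {
  cube([28, 312, 1117]);
  translate([1009, 0, 0]) cube([28, 312, 1117]);
  translate([28, 0, 0]) cube([981, 312, 18]);
  translate([28, 0, 326]) cube([981, 312, 18]);
  translate([28, 0, 652]) cube([981, 312, 18]);
  translate([28, 0, 978]) cube([981, 312, 18]);
}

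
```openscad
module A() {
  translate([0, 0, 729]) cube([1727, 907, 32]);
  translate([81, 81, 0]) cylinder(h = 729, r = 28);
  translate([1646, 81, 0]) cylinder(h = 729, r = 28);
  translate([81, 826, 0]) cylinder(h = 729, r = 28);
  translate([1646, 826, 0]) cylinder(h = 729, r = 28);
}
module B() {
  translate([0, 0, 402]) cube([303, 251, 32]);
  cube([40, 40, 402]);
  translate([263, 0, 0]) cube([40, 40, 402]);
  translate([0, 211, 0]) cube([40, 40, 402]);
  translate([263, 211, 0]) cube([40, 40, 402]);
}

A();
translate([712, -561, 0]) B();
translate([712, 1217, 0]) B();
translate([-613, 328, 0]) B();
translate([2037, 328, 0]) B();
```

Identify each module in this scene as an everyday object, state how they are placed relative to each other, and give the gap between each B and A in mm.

Each stool's nearest face is 310 mm from the table's bounding box.

A is a table. B is a stool. Four stools sit around the table at the −y, +y, −x, +x sides. The gap between each stool and the table is 310 mm.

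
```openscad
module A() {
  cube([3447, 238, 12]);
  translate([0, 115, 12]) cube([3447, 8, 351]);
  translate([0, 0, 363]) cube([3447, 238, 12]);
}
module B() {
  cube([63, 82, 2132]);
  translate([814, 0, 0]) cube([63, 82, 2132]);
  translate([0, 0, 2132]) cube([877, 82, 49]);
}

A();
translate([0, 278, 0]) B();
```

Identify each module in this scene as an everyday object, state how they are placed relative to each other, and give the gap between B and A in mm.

The door frame's nearest face is 40 mm from the I-beam's +y face.

A is an I-beam. B is a door frame. The door frame is on the floor beside the I-beam on its +y side. The gap between the door frame and the I-beam is 40 mm.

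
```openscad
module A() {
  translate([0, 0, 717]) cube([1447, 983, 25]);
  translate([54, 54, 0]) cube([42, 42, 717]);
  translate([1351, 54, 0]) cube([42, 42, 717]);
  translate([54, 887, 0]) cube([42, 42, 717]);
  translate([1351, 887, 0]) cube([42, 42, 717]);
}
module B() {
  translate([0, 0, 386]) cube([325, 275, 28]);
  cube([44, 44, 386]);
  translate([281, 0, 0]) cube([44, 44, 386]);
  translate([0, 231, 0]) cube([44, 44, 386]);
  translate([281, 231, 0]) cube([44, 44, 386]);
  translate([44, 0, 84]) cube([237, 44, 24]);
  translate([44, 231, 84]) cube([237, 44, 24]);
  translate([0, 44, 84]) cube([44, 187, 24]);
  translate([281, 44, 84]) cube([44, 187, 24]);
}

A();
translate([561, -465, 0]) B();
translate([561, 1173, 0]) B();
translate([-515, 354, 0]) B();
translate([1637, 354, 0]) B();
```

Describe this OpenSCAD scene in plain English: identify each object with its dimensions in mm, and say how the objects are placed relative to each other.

A is a table: top 1447 mm (x) × 983 mm (y), 25 mm thick, upper face at z = 742 mm, on four 42×42 mm square legs, each inset 54 mm from the nearest pair of top edges, running from z = 0 to the bottom of the top.

B is a four-legged stool. The seat is a 325×275×28 mm slab whose top surface is at z = 414 mm; four square legs, each 44×44 mm in cross-section, run from the floor (z = 0) to the underside of the seat, each flush with a corner of the seat. Four stretchers, 44 mm wide and 24 mm tall, connect adjacent legs with their undersides at z = 84 mm, each running between the inner faces of the legs it joins and aligned with the legs' outer faces on the other axis.

Four stools sit around the table at the −y, +y, −x, +x sides.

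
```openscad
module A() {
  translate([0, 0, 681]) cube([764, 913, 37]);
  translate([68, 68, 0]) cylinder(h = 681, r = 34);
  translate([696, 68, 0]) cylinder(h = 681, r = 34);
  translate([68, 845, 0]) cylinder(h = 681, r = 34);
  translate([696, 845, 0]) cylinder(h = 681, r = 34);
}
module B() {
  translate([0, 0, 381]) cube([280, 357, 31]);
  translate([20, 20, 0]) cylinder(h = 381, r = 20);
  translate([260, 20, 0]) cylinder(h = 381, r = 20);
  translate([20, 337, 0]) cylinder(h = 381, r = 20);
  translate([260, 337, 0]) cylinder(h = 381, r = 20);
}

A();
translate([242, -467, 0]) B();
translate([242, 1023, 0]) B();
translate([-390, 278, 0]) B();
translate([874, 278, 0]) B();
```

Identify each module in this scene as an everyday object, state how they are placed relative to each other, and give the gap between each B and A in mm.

Each stool's nearest face is 110 mm from the table's bounding box.

A is a table. B is a stool. Four stools sit around the table at the −y, +y, −x, +x sides. The gap between each stool and the table is 110 mm.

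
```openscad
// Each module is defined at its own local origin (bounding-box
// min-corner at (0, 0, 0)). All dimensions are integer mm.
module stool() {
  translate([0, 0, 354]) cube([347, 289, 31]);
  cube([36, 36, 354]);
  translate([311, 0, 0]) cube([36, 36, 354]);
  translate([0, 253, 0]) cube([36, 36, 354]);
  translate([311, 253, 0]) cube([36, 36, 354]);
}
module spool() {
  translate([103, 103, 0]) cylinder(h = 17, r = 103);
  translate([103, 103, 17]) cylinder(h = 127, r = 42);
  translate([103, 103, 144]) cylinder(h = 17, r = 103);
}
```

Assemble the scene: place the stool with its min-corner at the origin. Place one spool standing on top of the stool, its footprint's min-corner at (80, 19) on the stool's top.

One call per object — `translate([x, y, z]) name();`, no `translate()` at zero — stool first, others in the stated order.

stool();
translate([80, 19, 385]) spool();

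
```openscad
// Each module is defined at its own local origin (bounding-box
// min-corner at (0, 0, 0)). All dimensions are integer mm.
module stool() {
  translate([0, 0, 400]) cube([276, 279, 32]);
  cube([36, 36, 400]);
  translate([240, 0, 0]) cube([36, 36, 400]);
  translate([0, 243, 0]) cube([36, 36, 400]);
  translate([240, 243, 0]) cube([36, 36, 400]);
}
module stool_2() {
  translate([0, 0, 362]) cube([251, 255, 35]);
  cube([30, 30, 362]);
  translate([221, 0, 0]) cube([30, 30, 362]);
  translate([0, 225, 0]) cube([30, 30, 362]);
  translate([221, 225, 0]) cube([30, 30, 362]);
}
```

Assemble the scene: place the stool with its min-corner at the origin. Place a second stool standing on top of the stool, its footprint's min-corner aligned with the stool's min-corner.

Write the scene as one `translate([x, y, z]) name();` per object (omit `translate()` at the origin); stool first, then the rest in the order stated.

stool();
translate([0, 0, 432]) stool_2();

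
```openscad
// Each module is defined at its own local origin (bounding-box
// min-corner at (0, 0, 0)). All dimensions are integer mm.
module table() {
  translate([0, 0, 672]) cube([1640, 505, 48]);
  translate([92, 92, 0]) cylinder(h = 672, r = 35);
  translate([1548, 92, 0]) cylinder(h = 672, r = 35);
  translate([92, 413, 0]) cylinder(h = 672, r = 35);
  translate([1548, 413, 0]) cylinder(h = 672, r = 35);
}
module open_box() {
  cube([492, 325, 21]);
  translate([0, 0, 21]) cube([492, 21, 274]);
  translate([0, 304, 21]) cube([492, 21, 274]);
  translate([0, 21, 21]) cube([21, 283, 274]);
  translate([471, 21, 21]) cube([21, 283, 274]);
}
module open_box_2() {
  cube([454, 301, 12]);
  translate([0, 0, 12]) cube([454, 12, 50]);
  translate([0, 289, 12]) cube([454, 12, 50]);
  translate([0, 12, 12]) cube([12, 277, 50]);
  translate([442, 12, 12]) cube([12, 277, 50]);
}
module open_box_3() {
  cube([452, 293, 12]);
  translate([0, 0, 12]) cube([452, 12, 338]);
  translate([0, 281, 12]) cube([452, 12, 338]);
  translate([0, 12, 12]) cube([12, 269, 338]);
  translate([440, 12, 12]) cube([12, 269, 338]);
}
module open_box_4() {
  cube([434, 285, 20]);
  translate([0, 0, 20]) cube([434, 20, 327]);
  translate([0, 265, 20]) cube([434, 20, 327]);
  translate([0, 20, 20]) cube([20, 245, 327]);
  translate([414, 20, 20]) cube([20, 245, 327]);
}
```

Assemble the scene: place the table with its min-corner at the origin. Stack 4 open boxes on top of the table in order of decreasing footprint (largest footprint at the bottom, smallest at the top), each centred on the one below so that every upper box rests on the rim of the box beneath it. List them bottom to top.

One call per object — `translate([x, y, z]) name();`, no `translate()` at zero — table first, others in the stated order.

table();
translate([574, 90, 720]) open_box();
translate([593, 102, 1015]) open_box_2();
translate([594, 106, 1077]) open_box_3();
translate([603, 110, 1427]) open_box_4();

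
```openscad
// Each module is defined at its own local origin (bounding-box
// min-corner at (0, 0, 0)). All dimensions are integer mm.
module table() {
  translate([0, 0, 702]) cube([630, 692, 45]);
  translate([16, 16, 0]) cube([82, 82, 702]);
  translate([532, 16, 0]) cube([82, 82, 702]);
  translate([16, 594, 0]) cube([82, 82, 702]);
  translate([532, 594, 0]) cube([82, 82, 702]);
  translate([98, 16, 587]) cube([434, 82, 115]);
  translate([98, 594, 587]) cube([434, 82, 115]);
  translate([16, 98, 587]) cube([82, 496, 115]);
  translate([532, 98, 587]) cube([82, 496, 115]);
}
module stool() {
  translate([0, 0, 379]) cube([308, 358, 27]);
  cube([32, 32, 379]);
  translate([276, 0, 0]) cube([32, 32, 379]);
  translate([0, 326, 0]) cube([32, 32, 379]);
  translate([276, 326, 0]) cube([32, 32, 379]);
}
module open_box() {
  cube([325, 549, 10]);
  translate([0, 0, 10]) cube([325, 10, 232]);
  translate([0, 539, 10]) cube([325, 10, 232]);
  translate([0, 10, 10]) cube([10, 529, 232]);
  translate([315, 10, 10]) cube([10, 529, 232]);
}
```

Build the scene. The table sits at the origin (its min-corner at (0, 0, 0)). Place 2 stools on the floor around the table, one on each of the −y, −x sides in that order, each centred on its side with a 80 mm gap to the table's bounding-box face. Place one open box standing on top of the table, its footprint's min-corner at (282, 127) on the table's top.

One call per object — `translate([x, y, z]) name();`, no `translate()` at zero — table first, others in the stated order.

table();
translate([161, -438, 0]) stool();
translate([-388, 167, 0]) stool();
translate([282, 127, 747]) open_box();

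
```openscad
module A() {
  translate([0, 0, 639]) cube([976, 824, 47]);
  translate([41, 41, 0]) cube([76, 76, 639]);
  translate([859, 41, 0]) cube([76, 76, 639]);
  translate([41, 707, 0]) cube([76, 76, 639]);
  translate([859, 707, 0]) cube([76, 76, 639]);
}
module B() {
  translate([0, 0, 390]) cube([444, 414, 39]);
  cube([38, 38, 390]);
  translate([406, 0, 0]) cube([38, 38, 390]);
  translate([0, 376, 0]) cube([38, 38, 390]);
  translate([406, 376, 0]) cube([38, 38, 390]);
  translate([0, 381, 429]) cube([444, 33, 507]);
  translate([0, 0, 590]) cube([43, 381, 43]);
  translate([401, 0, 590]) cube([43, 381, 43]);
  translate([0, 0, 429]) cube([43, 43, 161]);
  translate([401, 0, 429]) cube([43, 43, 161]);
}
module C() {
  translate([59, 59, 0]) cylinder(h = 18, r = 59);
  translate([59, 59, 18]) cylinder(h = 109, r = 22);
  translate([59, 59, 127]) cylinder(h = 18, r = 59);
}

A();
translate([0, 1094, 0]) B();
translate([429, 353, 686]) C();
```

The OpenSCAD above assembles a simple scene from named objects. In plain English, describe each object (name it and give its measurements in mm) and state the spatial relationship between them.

A is a table: top 976 mm (x) × 824 mm (y), 47 mm thick, upper face at z = 686 mm, on four 76×76 mm square legs, each inset 41 mm from the nearest pair of top edges, running from z = 0 to the bottom of the top.

B is a chair. The seat is a 444×414×39 mm slab with its top at z = 429 mm, on four 38×38 mm corner legs (flush with the seat edges, standing on z = 0). A flat backrest 33 mm thick, 507 mm tall, spans the full seat width and rises from the seat top along its +y edge, rear face flush with the rear of the seat. Two armrests of 43×43 mm section run along each side from the seat's front edge to the front of the backrest, top faces 204 mm above the seat top and outer faces flush with the seat's x-edges; a 43×43 mm post under the front of each armrest stands on the seat at the front corner.

C is a spool: two coaxial disc flanges of radius 59 mm and thickness 18 mm, joined by a core cylinder of radius 22 mm and height 109 mm. The lower flange rests on z = 0 and the three cylinders share a vertical axis.

The chair is on the floor beside the table on its +y side. The spool is on top of the table, centred.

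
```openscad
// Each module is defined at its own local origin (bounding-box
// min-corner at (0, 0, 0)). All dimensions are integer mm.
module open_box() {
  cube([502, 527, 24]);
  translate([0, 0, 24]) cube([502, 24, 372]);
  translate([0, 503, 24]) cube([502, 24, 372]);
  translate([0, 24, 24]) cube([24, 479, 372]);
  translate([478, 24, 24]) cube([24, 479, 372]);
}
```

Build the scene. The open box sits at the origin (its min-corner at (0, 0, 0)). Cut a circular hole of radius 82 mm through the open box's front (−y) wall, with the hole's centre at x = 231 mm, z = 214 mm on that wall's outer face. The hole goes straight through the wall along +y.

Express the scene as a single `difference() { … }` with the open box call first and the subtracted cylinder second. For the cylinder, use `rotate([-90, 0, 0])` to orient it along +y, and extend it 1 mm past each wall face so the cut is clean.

difference() {
  open_box();
  translate([231, -1, 214]) rotate([-90, 0, 0]) cylinder(h = 26, r = 82);
}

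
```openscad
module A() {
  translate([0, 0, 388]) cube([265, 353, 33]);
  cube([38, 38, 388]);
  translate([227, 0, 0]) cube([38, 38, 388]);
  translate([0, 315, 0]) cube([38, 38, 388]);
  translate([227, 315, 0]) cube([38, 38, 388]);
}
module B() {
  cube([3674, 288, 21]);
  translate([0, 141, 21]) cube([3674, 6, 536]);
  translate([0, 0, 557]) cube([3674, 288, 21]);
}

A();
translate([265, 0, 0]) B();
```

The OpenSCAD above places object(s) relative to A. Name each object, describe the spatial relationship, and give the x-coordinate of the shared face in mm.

The stool's +x face and the I-beam's −x face are both at x = 265 mm.

A is a stool. B is an I-beam. The I-beam is against the stool's +x side, with their −y faces flush. The x-coordinate of the shared face is 265 mm.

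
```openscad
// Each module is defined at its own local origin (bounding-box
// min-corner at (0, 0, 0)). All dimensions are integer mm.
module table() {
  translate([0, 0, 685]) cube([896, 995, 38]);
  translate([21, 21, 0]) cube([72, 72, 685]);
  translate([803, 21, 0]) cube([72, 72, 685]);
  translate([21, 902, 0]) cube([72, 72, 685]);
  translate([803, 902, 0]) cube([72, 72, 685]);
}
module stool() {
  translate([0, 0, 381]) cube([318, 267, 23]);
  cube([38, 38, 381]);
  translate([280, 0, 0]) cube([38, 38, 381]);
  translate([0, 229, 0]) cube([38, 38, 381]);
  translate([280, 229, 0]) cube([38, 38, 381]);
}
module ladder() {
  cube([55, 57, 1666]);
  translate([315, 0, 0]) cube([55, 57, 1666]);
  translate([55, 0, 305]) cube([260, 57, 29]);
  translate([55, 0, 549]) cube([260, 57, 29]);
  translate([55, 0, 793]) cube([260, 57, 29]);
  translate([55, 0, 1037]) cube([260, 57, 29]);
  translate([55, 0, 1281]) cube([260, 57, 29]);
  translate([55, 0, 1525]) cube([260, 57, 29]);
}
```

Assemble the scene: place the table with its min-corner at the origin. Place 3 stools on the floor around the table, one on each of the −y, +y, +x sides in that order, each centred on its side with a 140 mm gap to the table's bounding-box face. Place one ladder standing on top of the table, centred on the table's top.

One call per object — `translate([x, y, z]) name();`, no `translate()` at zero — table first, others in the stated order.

table();
translate([289, -407, 0]) stool();
translate([289, 1135, 0]) stool();
translate([1036, 364, 0]) stool();
translate([263, 469, 723]) ladder();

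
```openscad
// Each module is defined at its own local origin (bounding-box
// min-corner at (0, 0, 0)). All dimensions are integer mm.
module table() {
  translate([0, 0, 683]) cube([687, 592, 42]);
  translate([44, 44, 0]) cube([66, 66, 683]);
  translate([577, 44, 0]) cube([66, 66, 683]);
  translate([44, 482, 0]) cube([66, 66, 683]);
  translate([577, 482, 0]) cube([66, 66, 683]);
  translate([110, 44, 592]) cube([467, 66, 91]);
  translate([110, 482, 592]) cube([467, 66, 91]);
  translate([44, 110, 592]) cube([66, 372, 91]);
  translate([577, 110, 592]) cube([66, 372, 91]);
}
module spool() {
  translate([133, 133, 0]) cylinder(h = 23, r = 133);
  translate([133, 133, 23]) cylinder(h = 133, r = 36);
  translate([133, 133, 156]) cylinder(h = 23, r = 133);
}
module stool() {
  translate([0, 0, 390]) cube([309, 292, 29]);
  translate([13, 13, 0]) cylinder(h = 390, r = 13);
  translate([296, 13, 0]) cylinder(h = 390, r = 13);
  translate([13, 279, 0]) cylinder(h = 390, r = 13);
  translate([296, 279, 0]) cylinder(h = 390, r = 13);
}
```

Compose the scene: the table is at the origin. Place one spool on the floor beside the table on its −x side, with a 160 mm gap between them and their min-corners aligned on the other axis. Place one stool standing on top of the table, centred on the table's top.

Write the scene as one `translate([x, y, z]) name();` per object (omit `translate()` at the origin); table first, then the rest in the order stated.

table();
translate([-426, 0, 0]) spool();
translate([189, 150, 725]) stool();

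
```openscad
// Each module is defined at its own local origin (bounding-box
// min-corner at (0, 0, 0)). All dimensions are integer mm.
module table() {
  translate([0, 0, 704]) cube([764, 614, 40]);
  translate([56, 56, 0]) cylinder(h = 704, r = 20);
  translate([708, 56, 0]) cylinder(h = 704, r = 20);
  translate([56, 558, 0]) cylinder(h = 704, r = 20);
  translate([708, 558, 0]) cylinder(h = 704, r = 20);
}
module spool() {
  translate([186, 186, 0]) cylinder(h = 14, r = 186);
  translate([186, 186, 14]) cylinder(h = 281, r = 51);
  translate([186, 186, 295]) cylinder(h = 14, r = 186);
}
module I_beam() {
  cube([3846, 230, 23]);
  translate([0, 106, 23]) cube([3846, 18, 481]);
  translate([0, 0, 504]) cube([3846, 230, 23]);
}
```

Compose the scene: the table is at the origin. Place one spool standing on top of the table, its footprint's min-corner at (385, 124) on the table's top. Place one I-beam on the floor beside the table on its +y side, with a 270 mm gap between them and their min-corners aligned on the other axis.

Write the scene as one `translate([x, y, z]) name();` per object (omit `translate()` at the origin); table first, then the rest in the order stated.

table();
translate([385, 124, 744]) spool();
translate([0, 884, 0]) I_beam();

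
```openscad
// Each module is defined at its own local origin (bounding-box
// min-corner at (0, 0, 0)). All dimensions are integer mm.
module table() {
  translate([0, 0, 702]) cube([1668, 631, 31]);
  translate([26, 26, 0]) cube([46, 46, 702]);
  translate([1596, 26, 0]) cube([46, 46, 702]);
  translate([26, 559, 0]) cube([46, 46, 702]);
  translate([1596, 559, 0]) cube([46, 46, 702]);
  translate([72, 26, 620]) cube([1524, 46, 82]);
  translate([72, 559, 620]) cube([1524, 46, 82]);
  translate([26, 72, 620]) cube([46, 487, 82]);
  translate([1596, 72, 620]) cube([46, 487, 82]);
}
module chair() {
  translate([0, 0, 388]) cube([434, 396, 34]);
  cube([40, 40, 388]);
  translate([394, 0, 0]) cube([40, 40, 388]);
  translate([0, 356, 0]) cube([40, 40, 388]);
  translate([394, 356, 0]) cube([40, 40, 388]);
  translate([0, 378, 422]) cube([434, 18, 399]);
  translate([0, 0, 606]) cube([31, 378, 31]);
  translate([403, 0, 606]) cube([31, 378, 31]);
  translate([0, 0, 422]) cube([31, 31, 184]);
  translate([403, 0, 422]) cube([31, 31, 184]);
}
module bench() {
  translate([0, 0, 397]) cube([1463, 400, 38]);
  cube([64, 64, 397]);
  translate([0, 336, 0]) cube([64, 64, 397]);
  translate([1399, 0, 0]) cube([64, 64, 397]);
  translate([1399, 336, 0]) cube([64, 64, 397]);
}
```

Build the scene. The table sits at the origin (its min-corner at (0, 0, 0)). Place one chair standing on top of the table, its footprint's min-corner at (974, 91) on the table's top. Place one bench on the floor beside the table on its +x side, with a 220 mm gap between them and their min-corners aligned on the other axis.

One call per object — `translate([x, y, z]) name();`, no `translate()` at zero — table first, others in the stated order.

table();
translate([974, 91, 733]) chair();
translate([1888, 0, 0]) bench();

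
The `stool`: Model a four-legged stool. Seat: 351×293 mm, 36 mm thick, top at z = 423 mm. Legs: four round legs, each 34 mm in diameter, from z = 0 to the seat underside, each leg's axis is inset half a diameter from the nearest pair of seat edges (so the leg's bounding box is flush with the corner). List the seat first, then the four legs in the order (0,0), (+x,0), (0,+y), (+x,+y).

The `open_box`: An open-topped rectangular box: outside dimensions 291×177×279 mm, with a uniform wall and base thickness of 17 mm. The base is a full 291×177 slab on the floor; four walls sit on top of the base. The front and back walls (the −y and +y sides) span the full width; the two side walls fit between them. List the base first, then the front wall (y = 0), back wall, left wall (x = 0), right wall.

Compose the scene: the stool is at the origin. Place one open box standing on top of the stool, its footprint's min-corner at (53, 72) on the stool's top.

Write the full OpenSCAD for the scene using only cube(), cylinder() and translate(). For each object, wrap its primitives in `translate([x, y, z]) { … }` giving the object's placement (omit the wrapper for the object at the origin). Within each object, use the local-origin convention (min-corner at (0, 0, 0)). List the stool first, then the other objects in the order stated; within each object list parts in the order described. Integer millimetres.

translate([0, 0, 387]) cube([351, 293, 36]);
translate([17, 17, 0]) cylinder(h = 387, r = 17);
translate([334, 17, 0]) cylinder(h = 387, r = 17);
translate([17, 276, 0]) cylinder(h = 387, r = 17);
translate([334, 276, 0]) cylinder(h = 387, r = 17);
translate([53, 72, 423]) {
  cube([291, 177, 17]);
  translate([0, 0, 17]) cube([291, 17, 262]);
  translate([0, 160, 17]) cube([291, 17, 262]);
  translate([0, 17, 17]) cube([17, 143, 262]);
  translate([274, 17, 17]) cube([17, 143, 262]);
}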